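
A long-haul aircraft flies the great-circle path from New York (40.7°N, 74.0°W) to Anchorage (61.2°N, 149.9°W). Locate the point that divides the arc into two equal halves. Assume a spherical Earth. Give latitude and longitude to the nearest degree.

≈ 57°N, 102°W

The haversine formula gives a central angle δ ≈ 0.849 rad (48.7°) between the endpoints.
Interpolate at f = 1/2 with slerp weights a = sin((1−f)δ)/sin δ ≈ 0.549, b = sin(fδ)/sin δ ≈ 0.549.
p = a·p₁ + b·p₂ ≈ (-0.114, -0.532, 0.839); φ = arcsin(p_z) ≈ 57.00°, λ = atan2(p_y, p_x) ≈ -102.09°.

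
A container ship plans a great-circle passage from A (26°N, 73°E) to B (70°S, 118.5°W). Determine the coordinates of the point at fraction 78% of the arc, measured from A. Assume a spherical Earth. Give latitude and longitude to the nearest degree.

The haversine formula gives a central angle δ ≈ 2.365 rad (135.5°) between the endpoints.
Interpolate at f = 0.78 with slerp weights a = sin((1−f)δ)/sin δ ≈ 0.709, b = sin(fδ)/sin δ ≈ 1.373.
p = a·p₁ + b·p₂ ≈ (-0.038, 0.197, -0.980); φ = arcsin(p_z) ≈ -78.45°, λ = atan2(p_y, p_x) ≈ 100.88°.

≈ (78°S, 101°E)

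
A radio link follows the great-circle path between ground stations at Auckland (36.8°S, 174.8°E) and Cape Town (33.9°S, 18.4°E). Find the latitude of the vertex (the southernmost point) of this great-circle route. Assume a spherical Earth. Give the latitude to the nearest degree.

The great circle lies in the plane with unit normal n̂ = (p₁ × p₂)/|p₁ × p₂|.
Here n̂_z ≈ -0.277; the vertex latitude is φ_max = arccos|n̂_z| ≈ 73.9°.
Check via Clairaut: cos φ_max = |cos φ₁| · sin C = cos(36.8°)·sin(159.8°) ≈ 0.277, again giving ≈ 73.9°.

≈ 74°S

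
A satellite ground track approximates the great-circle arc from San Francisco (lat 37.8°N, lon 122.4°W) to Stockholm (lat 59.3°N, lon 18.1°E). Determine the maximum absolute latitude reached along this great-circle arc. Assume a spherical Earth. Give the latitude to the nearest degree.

≈ 75°N

The great circle lies in the plane with unit normal n̂ = (p₁ × p₂)/|p₁ × p₂|.
Here n̂_z ≈ +0.263; the vertex latitude is φ_max = arccos|n̂_z| ≈ 74.8°.
Check via Clairaut: cos φ_max = |cos φ₁| · sin C = cos(37.8°)·sin(19.4°) ≈ 0.263, again giving ≈ 74.8°.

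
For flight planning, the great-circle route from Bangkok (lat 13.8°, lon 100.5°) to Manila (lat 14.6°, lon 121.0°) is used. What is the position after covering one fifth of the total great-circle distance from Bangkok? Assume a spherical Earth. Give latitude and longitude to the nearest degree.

≈ lat 14°, lon 105°

Write both endpoints as unit vectors p₁, p₂ with components (cos φ cos λ, cos φ sin λ, sin φ).
The central angle between the endpoints is δ = arccos(p₁·p₂) ≈ 0.347 rad (19.9°).
Interpolate at f = 1/5 with slerp weights a = sin((1−f)δ)/sin δ ≈ 0.806, b = sin(fδ)/sin δ ≈ 0.204.
p = a·p₁ + b·p₂ ≈ (-0.244, 0.939, 0.244); φ = arcsin(p_z) ≈ 14.10°, λ = atan2(p_y, p_x) ≈ 104.59°.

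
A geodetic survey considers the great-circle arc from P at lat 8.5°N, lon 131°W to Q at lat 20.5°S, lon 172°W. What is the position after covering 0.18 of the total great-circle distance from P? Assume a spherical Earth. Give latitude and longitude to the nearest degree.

From cos δ = sin φ₁ sin φ₂ + cos φ₁ cos φ₂ cos Δλ, the central angle is δ ≈ 0.867 rad (49.7°).
Interpolate at f = 0.18 with slerp weights a = sin((1−f)δ)/sin δ ≈ 0.856, b = sin(fδ)/sin δ ≈ 0.204.
p = a·p₁ + b·p₂ ≈ (-0.744, -0.665, 0.055); φ = arcsin(p_z) ≈ 3.16°, λ = atan2(p_y, p_x) ≈ -138.21°.

≈ lat 3°N, lon 138°W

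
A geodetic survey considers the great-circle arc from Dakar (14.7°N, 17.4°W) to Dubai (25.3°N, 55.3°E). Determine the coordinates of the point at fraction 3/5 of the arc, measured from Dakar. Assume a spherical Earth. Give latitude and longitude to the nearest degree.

≈ (25°N, 25°E)

Convert each endpoint to a unit vector on the sphere (x = cos φ cos λ, y = cos φ sin λ, z = sin φ).
The central angle between the endpoints is δ = arccos(p₁·p₂) ≈ 1.193 rad (68.4°).
Interpolate at f = 3/5 with slerp weights a = sin((1−f)δ)/sin δ ≈ 0.494, b = sin(fδ)/sin δ ≈ 0.706.
p = a·p₁ + b·p₂ ≈ (0.820, 0.382, 0.427); φ = arcsin(p_z) ≈ 25.29°, λ = atan2(p_y, p_x) ≈ 24.98°.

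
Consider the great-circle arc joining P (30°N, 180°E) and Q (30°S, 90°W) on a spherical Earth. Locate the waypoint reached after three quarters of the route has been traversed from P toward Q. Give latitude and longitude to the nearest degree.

≈ (16°S, 114°W)

Write both endpoints as unit vectors p₁, p₂ with components (cos φ cos λ, cos φ sin λ, sin φ).
The central angle between the endpoints is δ = arccos(p₁·p₂) ≈ 1.823 rad (104.5°).
Interpolate at f = 3/4 with slerp weights a = sin((1−f)δ)/sin δ ≈ 0.455, b = sin(fδ)/sin δ ≈ 1.012.
p = a·p₁ + b·p₂ ≈ (-0.394, -0.876, -0.278); φ = arcsin(p_z) ≈ -16.17°, λ = atan2(p_y, p_x) ≈ -114.20°.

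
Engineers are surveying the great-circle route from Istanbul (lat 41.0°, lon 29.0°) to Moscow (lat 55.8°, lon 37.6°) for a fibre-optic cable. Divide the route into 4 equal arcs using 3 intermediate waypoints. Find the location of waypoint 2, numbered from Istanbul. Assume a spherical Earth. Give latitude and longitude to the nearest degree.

≈ lat 48°, lon 33°

Write both endpoints as unit vectors p₁, p₂ with components (cos φ cos λ, cos φ sin λ, sin φ).
The central angle between the endpoints is δ = arccos(p₁·p₂) ≈ 0.276 rad (15.8°).
Interpolate at f = 2/4 with slerp weights a = sin((1−f)δ)/sin δ ≈ 0.505, b = sin(fδ)/sin δ ≈ 0.505.
p = a·p₁ + b·p₂ ≈ (0.558, 0.358, 0.749); φ = arcsin(p_z) ≈ 48.48°, λ = atan2(p_y, p_x) ≈ 32.67°.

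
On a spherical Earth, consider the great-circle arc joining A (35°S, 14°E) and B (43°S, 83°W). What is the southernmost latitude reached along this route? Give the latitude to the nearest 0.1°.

The great circle lies in the plane with unit normal n̂ = (p₁ × p₂)/|p₁ × p₂|.
Here n̂_z ≈ -0.627; the vertex latitude is φ_max = arccos|n̂_z| ≈ 51.2°.

≈ 51.2°S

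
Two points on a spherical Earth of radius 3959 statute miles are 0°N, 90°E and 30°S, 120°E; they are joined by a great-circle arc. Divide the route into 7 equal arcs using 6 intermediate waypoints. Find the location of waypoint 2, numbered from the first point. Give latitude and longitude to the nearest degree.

≈ 9°S, 98°E

Convert each endpoint to a unit vector on the sphere (x = cos φ cos λ, y = cos φ sin λ, z = sin φ).
The central angle between the endpoints is δ = arccos(p₁·p₂) ≈ 0.723 rad (41.4°).
Interpolate at f = 2/7 with slerp weights a = sin((1−f)δ)/sin δ ≈ 0.746, b = sin(fδ)/sin δ ≈ 0.310.
p = a·p₁ + b·p₂ ≈ (-0.134, 0.979, -0.155); φ = arcsin(p_z) ≈ -8.92°, λ = atan2(p_y, p_x) ≈ 97.81°.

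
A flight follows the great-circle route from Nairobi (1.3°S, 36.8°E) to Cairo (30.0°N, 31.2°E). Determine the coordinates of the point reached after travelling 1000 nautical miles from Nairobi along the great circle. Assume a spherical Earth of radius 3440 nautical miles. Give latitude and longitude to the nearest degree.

≈ 15°N, 34°E

Write both endpoints as unit vectors p₁, p₂ with components (cos φ cos λ, cos φ sin λ, sin φ).
The central angle between the endpoints is δ = arccos(p₁·p₂) ≈ 0.554 rad (31.8°). The total great-circle distance is δ·R ≈ 0.554 × 3440 ≈ 1906 nmi, so the target fraction is f = 1000/1906 ≈ 0.525.
Interpolate at f ≈ 0.525 with slerp weights a = sin((1−f)δ)/sin δ ≈ 0.495, b = sin(fδ)/sin δ ≈ 0.545.
p = a·p₁ + b·p₂ ≈ (0.800, 0.541, 0.261); φ = arcsin(p_z) ≈ 15.13°, λ = atan2(p_y, p_x) ≈ 34.07°.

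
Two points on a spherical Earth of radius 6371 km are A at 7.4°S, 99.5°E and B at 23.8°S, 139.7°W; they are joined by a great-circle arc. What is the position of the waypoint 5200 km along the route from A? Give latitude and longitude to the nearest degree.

From cos δ = sin φ₁ sin φ₂ + cos φ₁ cos φ₂ cos Δλ, the central angle is δ ≈ 1.996 rad (114.4°). The total great-circle distance is δ·R ≈ 1.996 × 6371 ≈ 12717 km, so the target fraction is f = 5200/12717 ≈ 0.409.
Interpolate at f ≈ 0.409 with slerp weights a = sin((1−f)δ)/sin δ ≈ 1.015, b = sin(fδ)/sin δ ≈ 0.800.
p = a·p₁ + b·p₂ ≈ (-0.724, 0.519, -0.453); φ = arcsin(p_z) ≈ -26.97°, λ = atan2(p_y, p_x) ≈ 144.35°.

≈ 27°S, 144°E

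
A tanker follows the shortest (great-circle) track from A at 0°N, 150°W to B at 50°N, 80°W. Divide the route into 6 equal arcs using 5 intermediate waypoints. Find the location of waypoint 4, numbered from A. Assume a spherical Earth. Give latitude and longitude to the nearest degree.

≈ 38°N, 112°W

Convert each endpoint to a unit vector on the sphere (x = cos φ cos λ, y = cos φ sin λ, z = sin φ).
The central angle between the endpoints is δ = arccos(p₁·p₂) ≈ 1.349 rad (77.3°).
Interpolate at f = 4/6 with slerp weights a = sin((1−f)δ)/sin δ ≈ 0.446, b = sin(fδ)/sin δ ≈ 0.803.
p = a·p₁ + b·p₂ ≈ (-0.296, -0.731, 0.615); φ = arcsin(p_z) ≈ 37.94°, λ = atan2(p_y, p_x) ≈ -112.07°.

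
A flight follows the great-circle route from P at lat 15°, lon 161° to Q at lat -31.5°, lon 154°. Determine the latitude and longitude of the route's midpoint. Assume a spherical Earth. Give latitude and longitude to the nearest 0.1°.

The haversine formula gives a central angle δ ≈ 0.820 rad (47.0°) between the endpoints.
Interpolate at f = 1/2 with slerp weights a = sin((1−f)δ)/sin δ ≈ 0.545, b = sin(fδ)/sin δ ≈ 0.545.
p = a·p₁ + b·p₂ ≈ (-0.916, 0.375, -0.144); φ = arcsin(p_z) ≈ -8.27°, λ = atan2(p_y, p_x) ≈ 157.72°.

≈ lat -8.3°, lon 157.7°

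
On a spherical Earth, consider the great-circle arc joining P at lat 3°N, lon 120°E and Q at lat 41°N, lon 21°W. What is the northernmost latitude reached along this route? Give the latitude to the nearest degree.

≈ 55°N

The great circle lies in the plane with unit normal n̂ = (p₁ × p₂)/|p₁ × p₂|.
Here n̂_z ≈ -0.569; the vertex latitude is φ_max = arccos|n̂_z| ≈ 55.4°.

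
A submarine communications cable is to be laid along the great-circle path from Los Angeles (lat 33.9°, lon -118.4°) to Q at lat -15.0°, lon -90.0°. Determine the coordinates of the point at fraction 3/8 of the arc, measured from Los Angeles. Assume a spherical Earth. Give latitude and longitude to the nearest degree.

Write both endpoints as unit vectors p₁, p₂ with components (cos φ cos λ, cos φ sin λ, sin φ).
The central angle between the endpoints is δ = arccos(p₁·p₂) ≈ 0.975 rad (55.9°).
Interpolate at f = 3/8 with slerp weights a = sin((1−f)δ)/sin δ ≈ 0.692, b = sin(fδ)/sin δ ≈ 0.432.
p = a·p₁ + b·p₂ ≈ (-0.273, -0.922, 0.274); φ = arcsin(p_z) ≈ 15.90°, λ = atan2(p_y, p_x) ≈ -106.49°.

≈ lat 16°, lon -106°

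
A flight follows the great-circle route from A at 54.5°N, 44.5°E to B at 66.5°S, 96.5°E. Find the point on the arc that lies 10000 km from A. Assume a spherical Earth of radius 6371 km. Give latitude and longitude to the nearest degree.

≈ 32°S, 72°E

Convert each endpoint to a unit vector on the sphere (x = cos φ cos λ, y = cos φ sin λ, z = sin φ).
The central angle between the endpoints is δ = arccos(p₁·p₂) ≈ 2.219 rad (127.2°). The total great-circle distance is δ·R ≈ 2.219 × 6371 ≈ 14139 km, so the target fraction is f = 10000/14139 ≈ 0.707.
Interpolate at f ≈ 0.707 with slerp weights a = sin((1−f)δ)/sin δ ≈ 0.759, b = sin(fδ)/sin δ ≈ 1.255.
p = a·p₁ + b·p₂ ≈ (0.258, 0.806, -0.533); φ = arcsin(p_z) ≈ -32.19°, λ = atan2(p_y, p_x) ≈ 72.27°.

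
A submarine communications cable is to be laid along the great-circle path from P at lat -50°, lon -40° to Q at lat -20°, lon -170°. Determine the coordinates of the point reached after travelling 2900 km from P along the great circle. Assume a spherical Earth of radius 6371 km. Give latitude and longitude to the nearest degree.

Write both endpoints as unit vectors p₁, p₂ with components (cos φ cos λ, cos φ sin λ, sin φ).
The central angle between the endpoints is δ = arccos(p₁·p₂) ≈ 1.697 rad (97.3°). The total great-circle distance is δ·R ≈ 1.697 × 6371 ≈ 10814 km, so the target fraction is f = 2900/10814 ≈ 0.268.
Interpolate at f ≈ 0.268 with slerp weights a = sin((1−f)δ)/sin δ ≈ 0.954, b = sin(fδ)/sin δ ≈ 0.443.
p = a·p₁ + b·p₂ ≈ (0.060, -0.467, -0.882); φ = arcsin(p_z) ≈ -61.94°, λ = atan2(p_y, p_x) ≈ -82.71°.

≈ lat -62°, lon -83°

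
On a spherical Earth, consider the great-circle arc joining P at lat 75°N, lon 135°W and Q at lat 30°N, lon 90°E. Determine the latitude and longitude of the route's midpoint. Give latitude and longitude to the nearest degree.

Convert each endpoint to a unit vector on the sphere (x = cos φ cos λ, y = cos φ sin λ, z = sin φ).
The central angle between the endpoints is δ = arccos(p₁·p₂) ≈ 1.240 rad (71.1°).
Interpolate at f = 1/2 with slerp weights a = sin((1−f)δ)/sin δ ≈ 0.614, b = sin(fδ)/sin δ ≈ 0.614.
p = a·p₁ + b·p₂ ≈ (-0.112, 0.420, 0.901); φ = arcsin(p_z) ≈ 64.25°, λ = atan2(p_y, p_x) ≈ 105.00°.

≈ lat 64°N, lon 105°E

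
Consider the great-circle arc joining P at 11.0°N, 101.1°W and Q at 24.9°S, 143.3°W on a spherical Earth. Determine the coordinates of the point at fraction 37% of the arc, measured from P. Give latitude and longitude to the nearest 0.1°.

≈ 2.6°S, 116.1°W

From cos δ = sin φ₁ sin φ₂ + cos φ₁ cos φ₂ cos Δλ, the central angle is δ ≈ 0.953 rad (54.6°).
Interpolate at f = 0.37 with slerp weights a = sin((1−f)δ)/sin δ ≈ 0.693, b = sin(fδ)/sin δ ≈ 0.424.
p = a·p₁ + b·p₂ ≈ (-0.439, -0.897, -0.046); φ = arcsin(p_z) ≈ -2.64°, λ = atan2(p_y, p_x) ≈ -116.08°.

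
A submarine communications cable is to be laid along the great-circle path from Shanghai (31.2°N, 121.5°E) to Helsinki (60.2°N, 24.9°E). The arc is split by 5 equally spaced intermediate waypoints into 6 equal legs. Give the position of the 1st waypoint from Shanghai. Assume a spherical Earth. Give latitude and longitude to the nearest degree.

Write both endpoints as unit vectors p₁, p₂ with components (cos φ cos λ, cos φ sin λ, sin φ).
The central angle between the endpoints is δ = arccos(p₁·p₂) ≈ 1.159 rad (66.4°).
Interpolate at f = 1/6 with slerp weights a = sin((1−f)δ)/sin δ ≈ 0.897, b = sin(fδ)/sin δ ≈ 0.209.
p = a·p₁ + b·p₂ ≈ (-0.307, 0.698, 0.647); φ = arcsin(p_z) ≈ 40.29°, λ = atan2(p_y, p_x) ≈ 113.71°.

≈ 40°N, 114°E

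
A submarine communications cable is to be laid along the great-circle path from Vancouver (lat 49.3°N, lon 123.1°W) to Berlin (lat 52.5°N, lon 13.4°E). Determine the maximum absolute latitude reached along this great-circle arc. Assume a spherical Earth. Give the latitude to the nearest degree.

≈ 73°N

The great circle lies in the plane with unit normal n̂ = (p₁ × p₂)/|p₁ × p₂|.
Here n̂_z ≈ +0.288; the vertex latitude is φ_max = arccos|n̂_z| ≈ 73.3°.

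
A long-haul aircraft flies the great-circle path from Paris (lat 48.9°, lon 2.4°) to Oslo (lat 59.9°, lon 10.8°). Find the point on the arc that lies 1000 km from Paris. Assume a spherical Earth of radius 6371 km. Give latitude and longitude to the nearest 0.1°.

Convert each endpoint to a unit vector on the sphere (x = cos φ cos λ, y = cos φ sin λ, z = sin φ).
The central angle between the endpoints is δ = arccos(p₁·p₂) ≈ 0.210 rad (12.0°). The total great-circle distance is δ·R ≈ 0.210 × 6371 ≈ 1336 km, so the target fraction is f = 1000/1336 ≈ 0.748.
Interpolate at f ≈ 0.748 with slerp weights a = sin((1−f)δ)/sin δ ≈ 0.253, b = sin(fδ)/sin δ ≈ 0.751.
p = a·p₁ + b·p₂ ≈ (0.536, 0.078, 0.840); φ = arcsin(p_z) ≈ 57.19°, λ = atan2(p_y, p_x) ≈ 8.23°.

≈ lat 57.2°, lon 8.2°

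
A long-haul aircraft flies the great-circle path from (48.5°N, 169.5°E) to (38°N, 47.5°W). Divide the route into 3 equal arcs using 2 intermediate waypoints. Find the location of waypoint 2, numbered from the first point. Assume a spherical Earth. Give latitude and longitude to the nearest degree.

The haversine formula gives a central angle δ ≈ 1.527 rad (87.5°) between the endpoints.
Interpolate at f = 2/3 with slerp weights a = sin((1−f)δ)/sin δ ≈ 0.488, b = sin(fδ)/sin δ ≈ 0.852.
p = a·p₁ + b·p₂ ≈ (0.136, -0.436, 0.890); φ = arcsin(p_z) ≈ 62.83°, λ = atan2(p_y, p_x) ≈ -72.71°.

≈ (63°N, 73°W)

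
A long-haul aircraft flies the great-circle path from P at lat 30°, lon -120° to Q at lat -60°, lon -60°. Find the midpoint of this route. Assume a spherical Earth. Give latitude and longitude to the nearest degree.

Write both endpoints as unit vectors p₁, p₂ with components (cos φ cos λ, cos φ sin λ, sin φ).
The central angle between the endpoints is δ = arccos(p₁·p₂) ≈ 1.789 rad (102.5°).
Interpolate at f = 1/2 with slerp weights a = sin((1−f)δ)/sin δ ≈ 0.799, b = sin(fδ)/sin δ ≈ 0.799.
p = a·p₁ + b·p₂ ≈ (-0.146, -0.945, -0.292); φ = arcsin(p_z) ≈ -17.00°, λ = atan2(p_y, p_x) ≈ -98.79°.

≈ lat -17°, lon -99°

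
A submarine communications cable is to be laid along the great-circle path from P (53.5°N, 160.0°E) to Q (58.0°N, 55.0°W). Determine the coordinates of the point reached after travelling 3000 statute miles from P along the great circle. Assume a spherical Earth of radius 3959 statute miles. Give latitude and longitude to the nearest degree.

≈ (76°N, 89°W)

The haversine formula gives a central angle δ ≈ 1.133 rad (64.9°) between the endpoints. The total great-circle distance is δ·R ≈ 1.133 × 3959 ≈ 4487 mi, so the target fraction is f = 3000/4487 ≈ 0.669.
Interpolate at f ≈ 0.669 with slerp weights a = sin((1−f)δ)/sin δ ≈ 0.405, b = sin(fδ)/sin δ ≈ 0.759.
p = a·p₁ + b·p₂ ≈ (0.004, -0.247, 0.969); φ = arcsin(p_z) ≈ 75.70°, λ = atan2(p_y, p_x) ≈ -89.03°.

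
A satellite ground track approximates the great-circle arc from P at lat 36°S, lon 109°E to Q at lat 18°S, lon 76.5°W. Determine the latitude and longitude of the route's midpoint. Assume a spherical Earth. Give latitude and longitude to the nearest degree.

Convert each endpoint to a unit vector on the sphere (x = cos φ cos λ, y = cos φ sin λ, z = sin φ).
The central angle between the endpoints is δ = arccos(p₁·p₂) ≈ 2.195 rad (125.7°).
Interpolate at f = 1/2 with slerp weights a = sin((1−f)δ)/sin δ ≈ 1.097, b = sin(fδ)/sin δ ≈ 1.097.
p = a·p₁ + b·p₂ ≈ (-0.045, -0.175, -0.983); φ = arcsin(p_z) ≈ -79.57°, λ = atan2(p_y, p_x) ≈ -104.51°.

≈ lat 80°S, lon 105°W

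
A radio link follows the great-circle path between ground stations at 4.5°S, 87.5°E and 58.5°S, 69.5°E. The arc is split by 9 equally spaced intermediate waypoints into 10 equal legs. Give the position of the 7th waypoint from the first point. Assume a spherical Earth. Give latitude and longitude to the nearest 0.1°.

Convert each endpoint to a unit vector on the sphere (x = cos φ cos λ, y = cos φ sin λ, z = sin φ).
The central angle between the endpoints is δ = arccos(p₁·p₂) ≈ 0.974 rad (55.8°).
Interpolate at f = 7/10 with slerp weights a = sin((1−f)δ)/sin δ ≈ 0.348, b = sin(fδ)/sin δ ≈ 0.762.
p = a·p₁ + b·p₂ ≈ (0.155, 0.720, -0.677); φ = arcsin(p_z) ≈ -42.60°, λ = atan2(p_y, p_x) ≈ 77.88°.

≈ 42.6°S, 77.9°E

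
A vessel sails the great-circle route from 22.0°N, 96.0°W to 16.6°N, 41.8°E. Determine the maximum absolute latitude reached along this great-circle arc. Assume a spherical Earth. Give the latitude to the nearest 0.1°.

The great circle lies in the plane with unit normal n̂ = (p₁ × p₂)/|p₁ × p₂|.
Here n̂_z ≈ +0.715; the vertex latitude is φ_max = arccos|n̂_z| ≈ 44.3°.
Check via Clairaut: cos φ_max = |cos φ₁| · sin C = cos(22.0°)·sin(50.5°) ≈ 0.715, again giving ≈ 44.3°.

≈ 44.3°N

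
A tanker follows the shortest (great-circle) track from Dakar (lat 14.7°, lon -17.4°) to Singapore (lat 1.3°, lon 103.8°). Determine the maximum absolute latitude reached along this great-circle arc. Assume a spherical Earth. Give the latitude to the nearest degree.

≈ 18°

The great circle lies in the plane with unit normal n̂ = (p₁ × p₂)/|p₁ × p₂|.
Here n̂_z ≈ +0.952; the vertex latitude is φ_max = arccos|n̂_z| ≈ 17.8°.
Check via Clairaut: cos φ_max = |cos φ₁| · sin C = cos(14.7°)·sin(79.8°) ≈ 0.952, again giving ≈ 17.8°.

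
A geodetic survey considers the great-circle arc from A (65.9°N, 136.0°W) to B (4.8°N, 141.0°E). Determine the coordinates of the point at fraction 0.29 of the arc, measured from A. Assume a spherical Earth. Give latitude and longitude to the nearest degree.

≈ (55°N, 179°E)

Convert each endpoint to a unit vector on the sphere (x = cos φ cos λ, y = cos φ sin λ, z = sin φ).
The central angle between the endpoints is δ = arccos(p₁·p₂) ≈ 1.444 rad (82.8°).
Interpolate at f = 0.29 with slerp weights a = sin((1−f)δ)/sin δ ≈ 0.862, b = sin(fδ)/sin δ ≈ 0.410.
p = a·p₁ + b·p₂ ≈ (-0.571, 0.013, 0.821); φ = arcsin(p_z) ≈ 55.19°, λ = atan2(p_y, p_x) ≈ 178.73°.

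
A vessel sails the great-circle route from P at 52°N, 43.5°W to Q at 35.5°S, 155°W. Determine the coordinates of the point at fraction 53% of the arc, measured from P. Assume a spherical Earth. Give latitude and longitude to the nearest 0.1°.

≈ 11.1°N, 113.3°W

Convert each endpoint to a unit vector on the sphere (x = cos φ cos λ, y = cos φ sin λ, z = sin φ).
The central angle between the endpoints is δ = arccos(p₁·p₂) ≈ 2.267 rad (129.9°).
Interpolate at f = 0.53 with slerp weights a = sin((1−f)δ)/sin δ ≈ 1.140, b = sin(fδ)/sin δ ≈ 1.215.
p = a·p₁ + b·p₂ ≈ (-0.387, -0.901, 0.193); φ = arcsin(p_z) ≈ 11.12°, λ = atan2(p_y, p_x) ≈ -113.26°.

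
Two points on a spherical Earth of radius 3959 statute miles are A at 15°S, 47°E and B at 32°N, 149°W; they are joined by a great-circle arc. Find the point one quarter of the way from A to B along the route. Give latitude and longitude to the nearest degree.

≈ 17°N, 71°E

Convert each endpoint to a unit vector on the sphere (x = cos φ cos λ, y = cos φ sin λ, z = sin φ).
The central angle between the endpoints is δ = arccos(p₁·p₂) ≈ 2.751 rad (157.6°).
Interpolate at f = 1/4 with slerp weights a = sin((1−f)δ)/sin δ ≈ 2.313, b = sin(fδ)/sin δ ≈ 1.666.
p = a·p₁ + b·p₂ ≈ (0.313, 0.906, 0.284); φ = arcsin(p_z) ≈ 16.51°, λ = atan2(p_y, p_x) ≈ 70.96°.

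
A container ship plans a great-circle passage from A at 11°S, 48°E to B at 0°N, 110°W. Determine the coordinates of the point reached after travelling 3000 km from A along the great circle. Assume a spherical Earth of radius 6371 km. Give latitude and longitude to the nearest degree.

≈ 21°S, 22°E

From cos δ = sin φ₁ sin φ₂ + cos φ₁ cos φ₂ cos Δλ, the central angle is δ ≈ 2.714 rad (155.5°). The total great-circle distance is δ·R ≈ 2.714 × 6371 ≈ 17294 km, so the target fraction is f = 3000/17294 ≈ 0.173.
Interpolate at f ≈ 0.173 with slerp weights a = sin((1−f)δ)/sin δ ≈ 1.888, b = sin(fδ)/sin δ ≈ 1.095.
p = a·p₁ + b·p₂ ≈ (0.865, 0.348, -0.360); φ = arcsin(p_z) ≈ -21.11°, λ = atan2(p_y, p_x) ≈ 21.91°.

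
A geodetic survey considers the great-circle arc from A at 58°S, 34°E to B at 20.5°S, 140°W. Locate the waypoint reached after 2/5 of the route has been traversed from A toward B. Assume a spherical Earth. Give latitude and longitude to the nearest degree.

≈ 81°S, 122°W

Convert each endpoint to a unit vector on the sphere (x = cos φ cos λ, y = cos φ sin λ, z = sin φ).
The central angle between the endpoints is δ = arccos(p₁·p₂) ≈ 1.769 rad (101.3°).
Interpolate at f = 2/5 with slerp weights a = sin((1−f)δ)/sin δ ≈ 0.890, b = sin(fδ)/sin δ ≈ 0.663.
p = a·p₁ + b·p₂ ≈ (-0.084, -0.135, -0.987); φ = arcsin(p_z) ≈ -80.82°, λ = atan2(p_y, p_x) ≈ -121.99°.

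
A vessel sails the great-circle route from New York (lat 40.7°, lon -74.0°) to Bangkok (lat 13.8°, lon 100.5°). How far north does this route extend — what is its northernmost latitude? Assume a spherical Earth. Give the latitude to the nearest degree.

≈ 85°

The great circle lies in the plane with unit normal n̂ = (p₁ × p₂)/|p₁ × p₂|.
Here n̂_z ≈ +0.086; the vertex latitude is φ_max = arccos|n̂_z| ≈ 85.0°.
Check via Clairaut: cos φ_max = |cos φ₁| · sin C = cos(40.7°)·sin(6.5°) ≈ 0.086, again giving ≈ 85.0°.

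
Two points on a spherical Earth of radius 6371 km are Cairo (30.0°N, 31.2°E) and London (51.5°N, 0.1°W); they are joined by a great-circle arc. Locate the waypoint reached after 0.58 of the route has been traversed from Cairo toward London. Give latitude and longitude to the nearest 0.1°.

≈ 43.5°N, 15.7°E

The haversine formula gives a central angle δ ≈ 0.551 rad (31.6°) between the endpoints.
Interpolate at f = 0.58 with slerp weights a = sin((1−f)δ)/sin δ ≈ 0.438, b = sin(fδ)/sin δ ≈ 0.600.
p = a·p₁ + b·p₂ ≈ (0.698, 0.196, 0.689); φ = arcsin(p_z) ≈ 43.53°, λ = atan2(p_y, p_x) ≈ 15.67°.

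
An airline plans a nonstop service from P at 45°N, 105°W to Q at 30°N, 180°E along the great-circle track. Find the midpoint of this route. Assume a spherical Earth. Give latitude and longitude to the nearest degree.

≈ 44°N, 147°W

The haversine formula gives a central angle δ ≈ 1.033 rad (59.2°) between the endpoints.
Interpolate at f = 1/2 with slerp weights a = sin((1−f)δ)/sin δ ≈ 0.575, b = sin(fδ)/sin δ ≈ 0.575.
p = a·p₁ + b·p₂ ≈ (-0.603, -0.393, 0.694); φ = arcsin(p_z) ≈ 43.96°, λ = atan2(p_y, p_x) ≈ -146.93°.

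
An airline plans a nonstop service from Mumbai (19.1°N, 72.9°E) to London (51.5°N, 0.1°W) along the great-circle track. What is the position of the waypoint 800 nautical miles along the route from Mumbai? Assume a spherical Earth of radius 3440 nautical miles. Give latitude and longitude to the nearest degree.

≈ 29°N, 63°E

Write both endpoints as unit vectors p₁, p₂ with components (cos φ cos λ, cos φ sin λ, sin φ).
The central angle between the endpoints is δ = arccos(p₁·p₂) ≈ 1.128 rad (64.7°). The total great-circle distance is δ·R ≈ 1.128 × 3440 ≈ 3882 nmi, so the target fraction is f = 800/3882 ≈ 0.206.
Interpolate at f ≈ 0.206 with slerp weights a = sin((1−f)δ)/sin δ ≈ 0.864, b = sin(fδ)/sin δ ≈ 0.255.
p = a·p₁ + b·p₂ ≈ (0.399, 0.780, 0.482); φ = arcsin(p_z) ≈ 28.83°, λ = atan2(p_y, p_x) ≈ 62.92°.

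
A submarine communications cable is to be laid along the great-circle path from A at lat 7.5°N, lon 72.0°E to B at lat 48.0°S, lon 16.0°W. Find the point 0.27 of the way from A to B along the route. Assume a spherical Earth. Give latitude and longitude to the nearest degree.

Convert each endpoint to a unit vector on the sphere (x = cos φ cos λ, y = cos φ sin λ, z = sin φ).
The central angle between the endpoints is δ = arccos(p₁·p₂) ≈ 1.645 rad (94.2°).
Interpolate at f = 0.27 with slerp weights a = sin((1−f)δ)/sin δ ≈ 0.935, b = sin(fδ)/sin δ ≈ 0.431.
p = a·p₁ + b·p₂ ≈ (0.563, 0.802, -0.198); φ = arcsin(p_z) ≈ -11.43°, λ = atan2(p_y, p_x) ≈ 54.91°.

≈ lat 11°S, lon 55°E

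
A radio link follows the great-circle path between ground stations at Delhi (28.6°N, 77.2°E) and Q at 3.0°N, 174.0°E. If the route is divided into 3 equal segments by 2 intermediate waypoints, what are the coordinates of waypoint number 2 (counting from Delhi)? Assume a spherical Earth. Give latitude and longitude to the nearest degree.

≈ 17°N, 145°E

Write both endpoints as unit vectors p₁, p₂ with components (cos φ cos λ, cos φ sin λ, sin φ).
The central angle between the endpoints is δ = arccos(p₁·p₂) ≈ 1.650 rad (94.5°).
Interpolate at f = 2/3 with slerp weights a = sin((1−f)δ)/sin δ ≈ 0.524, b = sin(fδ)/sin δ ≈ 0.894.
p = a·p₁ + b·p₂ ≈ (-0.786, 0.542, 0.298); φ = arcsin(p_z) ≈ 17.32°, λ = atan2(p_y, p_x) ≈ 145.40°.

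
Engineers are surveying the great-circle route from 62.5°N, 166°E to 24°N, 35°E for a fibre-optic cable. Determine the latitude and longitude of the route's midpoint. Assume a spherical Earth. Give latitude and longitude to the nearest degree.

≈ 61°N, 65°E

Write both endpoints as unit vectors p₁, p₂ with components (cos φ cos λ, cos φ sin λ, sin φ).
The central angle between the endpoints is δ = arccos(p₁·p₂) ≈ 1.487 rad (85.2°).
Interpolate at f = 1/2 with slerp weights a = sin((1−f)δ)/sin δ ≈ 0.679, b = sin(fδ)/sin δ ≈ 0.679.
p = a·p₁ + b·p₂ ≈ (0.204, 0.432, 0.879); φ = arcsin(p_z) ≈ 61.48°, λ = atan2(p_y, p_x) ≈ 64.71°.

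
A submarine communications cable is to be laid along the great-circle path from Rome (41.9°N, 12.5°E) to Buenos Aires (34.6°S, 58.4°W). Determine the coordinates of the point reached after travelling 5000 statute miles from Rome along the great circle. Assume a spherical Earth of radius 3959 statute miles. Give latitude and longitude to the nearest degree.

≈ 13°S, 38°W

Write both endpoints as unit vectors p₁, p₂ with components (cos φ cos λ, cos φ sin λ, sin φ).
The central angle between the endpoints is δ = arccos(p₁·p₂) ≈ 1.751 rad (100.3°). The total great-circle distance is δ·R ≈ 1.751 × 3959 ≈ 6930 mi, so the target fraction is f = 5000/6930 ≈ 0.721.
Interpolate at f ≈ 0.721 with slerp weights a = sin((1−f)δ)/sin δ ≈ 0.476, b = sin(fδ)/sin δ ≈ 0.969.
p = a·p₁ + b·p₂ ≈ (0.764, -0.602, -0.232); φ = arcsin(p_z) ≈ -13.42°, λ = atan2(p_y, p_x) ≈ -38.26°.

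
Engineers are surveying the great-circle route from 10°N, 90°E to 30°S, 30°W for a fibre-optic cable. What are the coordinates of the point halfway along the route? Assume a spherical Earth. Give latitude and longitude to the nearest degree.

≈ 19°S, 36°E

The haversine formula gives a central angle δ ≈ 2.110 rad (120.9°) between the endpoints.
Interpolate at f = 1/2 with slerp weights a = sin((1−f)δ)/sin δ ≈ 1.014, b = sin(fδ)/sin δ ≈ 1.014.
p = a·p₁ + b·p₂ ≈ (0.760, 0.559, -0.331); φ = arcsin(p_z) ≈ -19.32°, λ = atan2(p_y, p_x) ≈ 36.34°.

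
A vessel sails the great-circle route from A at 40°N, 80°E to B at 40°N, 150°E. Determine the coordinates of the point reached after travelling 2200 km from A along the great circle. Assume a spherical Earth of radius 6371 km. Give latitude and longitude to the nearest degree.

≈ 45°N, 106°E

From cos δ = sin φ₁ sin φ₂ + cos φ₁ cos φ₂ cos Δλ, the central angle is δ ≈ 0.910 rad (52.1°). The total great-circle distance is δ·R ≈ 0.910 × 6371 ≈ 5797 km, so the target fraction is f = 2200/5797 ≈ 0.380.
Interpolate at f ≈ 0.380 with slerp weights a = sin((1−f)δ)/sin δ ≈ 0.678, b = sin(fδ)/sin δ ≈ 0.429.
p = a·p₁ + b·p₂ ≈ (-0.194, 0.676, 0.711); φ = arcsin(p_z) ≈ 45.34°, λ = atan2(p_y, p_x) ≈ 106.05°.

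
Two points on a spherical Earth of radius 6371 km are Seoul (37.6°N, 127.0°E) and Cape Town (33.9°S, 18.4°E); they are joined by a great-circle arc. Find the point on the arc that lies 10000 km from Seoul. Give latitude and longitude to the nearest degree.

From cos δ = sin φ₁ sin φ₂ + cos φ₁ cos φ₂ cos Δλ, the central angle is δ ≈ 2.153 rad (123.4°). The total great-circle distance is δ·R ≈ 2.153 × 6371 ≈ 13718 km, so the target fraction is f = 10000/13718 ≈ 0.729.
Interpolate at f ≈ 0.729 with slerp weights a = sin((1−f)δ)/sin δ ≈ 0.660, b = sin(fδ)/sin δ ≈ 1.197.
p = a·p₁ + b·p₂ ≈ (0.628, 0.731, -0.265); φ = arcsin(p_z) ≈ -15.38°, λ = atan2(p_y, p_x) ≈ 49.32°.

≈ (15°S, 49°E)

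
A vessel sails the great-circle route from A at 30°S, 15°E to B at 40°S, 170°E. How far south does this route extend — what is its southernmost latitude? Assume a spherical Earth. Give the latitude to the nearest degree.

The great circle lies in the plane with unit normal n̂ = (p₁ × p₂)/|p₁ × p₂|.
Here n̂_z ≈ +0.292; the vertex latitude is φ_max = arccos|n̂_z| ≈ 73.0°.

≈ 73°S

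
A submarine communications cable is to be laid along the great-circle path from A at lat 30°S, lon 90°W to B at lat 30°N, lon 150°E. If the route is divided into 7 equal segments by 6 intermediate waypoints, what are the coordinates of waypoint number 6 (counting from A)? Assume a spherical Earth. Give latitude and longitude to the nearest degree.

From cos δ = sin φ₁ sin φ₂ + cos φ₁ cos φ₂ cos Δλ, the central angle is δ ≈ 2.246 rad (128.7°).
Interpolate at f = 6/7 with slerp weights a = sin((1−f)δ)/sin δ ≈ 0.404, b = sin(fδ)/sin δ ≈ 1.201.
p = a·p₁ + b·p₂ ≈ (-0.901, 0.170, 0.399); φ = arcsin(p_z) ≈ 23.50°, λ = atan2(p_y, p_x) ≈ 169.29°.

≈ lat 23°N, lon 169°E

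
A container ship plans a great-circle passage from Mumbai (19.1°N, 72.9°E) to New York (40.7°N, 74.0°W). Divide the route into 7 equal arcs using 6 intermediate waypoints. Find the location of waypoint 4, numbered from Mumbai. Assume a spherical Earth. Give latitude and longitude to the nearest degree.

Convert each endpoint to a unit vector on the sphere (x = cos φ cos λ, y = cos φ sin λ, z = sin φ).
The central angle between the endpoints is δ = arccos(p₁·p₂) ≈ 1.968 rad (112.8°).
Interpolate at f = 4/7 with slerp weights a = sin((1−f)δ)/sin δ ≈ 0.810, b = sin(fδ)/sin δ ≈ 0.978.
p = a·p₁ + b·p₂ ≈ (0.429, 0.019, 0.903); φ = arcsin(p_z) ≈ 64.54°, λ = atan2(p_y, p_x) ≈ 2.49°.

≈ 65°N, 2°E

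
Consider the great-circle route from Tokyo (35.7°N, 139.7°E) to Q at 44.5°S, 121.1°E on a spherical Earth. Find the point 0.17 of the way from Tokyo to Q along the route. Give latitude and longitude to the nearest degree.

≈ 22°N, 136°E

Write both endpoints as unit vectors p₁, p₂ with components (cos φ cos λ, cos φ sin λ, sin φ).
The central angle between the endpoints is δ = arccos(p₁·p₂) ≈ 1.430 rad (82.0°).
Interpolate at f = 0.17 with slerp weights a = sin((1−f)δ)/sin δ ≈ 0.937, b = sin(fδ)/sin δ ≈ 0.243.
p = a·p₁ + b·p₂ ≈ (-0.670, 0.640, 0.376); φ = arcsin(p_z) ≈ 22.09°, λ = atan2(p_y, p_x) ≈ 136.28°.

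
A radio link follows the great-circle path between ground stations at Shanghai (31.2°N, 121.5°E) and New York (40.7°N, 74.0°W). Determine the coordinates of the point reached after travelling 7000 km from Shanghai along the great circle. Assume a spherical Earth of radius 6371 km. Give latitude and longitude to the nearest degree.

Write both endpoints as unit vectors p₁, p₂ with components (cos φ cos λ, cos φ sin λ, sin φ).
The central angle between the endpoints is δ = arccos(p₁·p₂) ≈ 1.862 rad (106.7°). The total great-circle distance is δ·R ≈ 1.862 × 6371 ≈ 11863 km, so the target fraction is f = 7000/11863 ≈ 0.590.
Interpolate at f ≈ 0.590 with slerp weights a = sin((1−f)δ)/sin δ ≈ 0.722, b = sin(fδ)/sin δ ≈ 0.930.
p = a·p₁ + b·p₂ ≈ (-0.128, -0.151, 0.980); φ = arcsin(p_z) ≈ 78.56°, λ = atan2(p_y, p_x) ≈ -130.29°.

≈ 79°N, 130°W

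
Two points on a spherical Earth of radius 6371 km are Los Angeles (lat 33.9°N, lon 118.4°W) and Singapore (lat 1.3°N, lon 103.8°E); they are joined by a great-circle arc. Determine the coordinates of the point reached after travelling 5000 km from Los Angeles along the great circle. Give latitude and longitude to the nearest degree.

Convert each endpoint to a unit vector on the sphere (x = cos φ cos λ, y = cos φ sin λ, z = sin φ).
The central angle between the endpoints is δ = arccos(p₁·p₂) ≈ 2.217 rad (127.0°). The total great-circle distance is δ·R ≈ 2.217 × 6371 ≈ 14124 km, so the target fraction is f = 5000/14124 ≈ 0.354.
Interpolate at f ≈ 0.354 with slerp weights a = sin((1−f)δ)/sin δ ≈ 1.240, b = sin(fδ)/sin δ ≈ 0.885.
p = a·p₁ + b·p₂ ≈ (-0.701, -0.046, 0.712); φ = arcsin(p_z) ≈ 45.39°, λ = atan2(p_y, p_x) ≈ -176.22°.

≈ lat 45°N, lon 176°W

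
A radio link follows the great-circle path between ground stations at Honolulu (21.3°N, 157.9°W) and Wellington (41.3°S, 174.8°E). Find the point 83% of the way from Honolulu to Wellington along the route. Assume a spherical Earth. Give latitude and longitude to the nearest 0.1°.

≈ 30.9°S, 179.0°W

From cos δ = sin φ₁ sin φ₂ + cos φ₁ cos φ₂ cos Δλ, the central angle is δ ≈ 1.179 rad (67.5°).
Interpolate at f = 0.83 with slerp weights a = sin((1−f)δ)/sin δ ≈ 0.215, b = sin(fδ)/sin δ ≈ 0.898.
p = a·p₁ + b·p₂ ≈ (-0.858, -0.014, -0.514); φ = arcsin(p_z) ≈ -30.95°, λ = atan2(p_y, p_x) ≈ -179.04°.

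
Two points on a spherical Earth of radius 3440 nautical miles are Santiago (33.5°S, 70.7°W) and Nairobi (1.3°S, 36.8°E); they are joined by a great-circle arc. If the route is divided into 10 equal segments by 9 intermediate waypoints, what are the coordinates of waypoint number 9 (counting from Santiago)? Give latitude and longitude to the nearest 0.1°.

Convert each endpoint to a unit vector on the sphere (x = cos φ cos λ, y = cos φ sin λ, z = sin φ).
The central angle between the endpoints is δ = arccos(p₁·p₂) ≈ 1.811 rad (103.8°).
Interpolate at f = 9/10 with slerp weights a = sin((1−f)δ)/sin δ ≈ 0.185, b = sin(fδ)/sin δ ≈ 1.028.
p = a·p₁ + b·p₂ ≈ (0.874, 0.470, -0.126); φ = arcsin(p_z) ≈ -7.22°, λ = atan2(p_y, p_x) ≈ 28.25°.

≈ 7.2°S, 28.2°E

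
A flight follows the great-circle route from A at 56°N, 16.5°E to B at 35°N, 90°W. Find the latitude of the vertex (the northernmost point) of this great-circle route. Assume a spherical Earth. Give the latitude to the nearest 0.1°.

≈ 62.1°N

The great circle lies in the plane with unit normal n̂ = (p₁ × p₂)/|p₁ × p₂|.
Here n̂_z ≈ -0.468; the vertex latitude is φ_max = arccos|n̂_z| ≈ 62.1°.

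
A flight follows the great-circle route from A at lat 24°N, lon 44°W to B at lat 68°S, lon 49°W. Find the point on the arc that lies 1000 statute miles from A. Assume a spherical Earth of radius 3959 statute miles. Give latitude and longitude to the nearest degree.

From cos δ = sin φ₁ sin φ₂ + cos φ₁ cos φ₂ cos Δλ, the central angle is δ ≈ 1.607 rad (92.1°). The total great-circle distance is δ·R ≈ 1.607 × 3959 ≈ 6362 mi, so the target fraction is f = 1000/6362 ≈ 0.157.
Interpolate at f ≈ 0.157 with slerp weights a = sin((1−f)δ)/sin δ ≈ 0.977, b = sin(fδ)/sin δ ≈ 0.250.
p = a·p₁ + b·p₂ ≈ (0.704, -0.691, 0.166); φ = arcsin(p_z) ≈ 9.53°, λ = atan2(p_y, p_x) ≈ -44.47°.

≈ lat 10°N, lon 44°W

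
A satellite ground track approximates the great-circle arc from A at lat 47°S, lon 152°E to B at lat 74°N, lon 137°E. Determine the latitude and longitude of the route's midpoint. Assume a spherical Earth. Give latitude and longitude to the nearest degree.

Convert each endpoint to a unit vector on the sphere (x = cos φ cos λ, y = cos φ sin λ, z = sin φ).
The central angle between the endpoints is δ = arccos(p₁·p₂) ≈ 2.119 rad (121.4°).
Interpolate at f = 1/2 with slerp weights a = sin((1−f)δ)/sin δ ≈ 1.022, b = sin(fδ)/sin δ ≈ 1.022.
p = a·p₁ + b·p₂ ≈ (-0.822, 0.519, 0.235); φ = arcsin(p_z) ≈ 13.59°, λ = atan2(p_y, p_x) ≈ 147.70°.

≈ lat 14°N, lon 148°E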